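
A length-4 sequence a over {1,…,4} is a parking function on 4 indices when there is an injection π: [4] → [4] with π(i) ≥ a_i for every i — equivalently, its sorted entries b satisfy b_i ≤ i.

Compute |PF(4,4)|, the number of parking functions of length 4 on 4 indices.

125

#PF = 1·5^3 = 1·125 = 125
Check (2,2,1,3) → sorted (1,2,2,3): b_i ≤ i ∀i, a PF.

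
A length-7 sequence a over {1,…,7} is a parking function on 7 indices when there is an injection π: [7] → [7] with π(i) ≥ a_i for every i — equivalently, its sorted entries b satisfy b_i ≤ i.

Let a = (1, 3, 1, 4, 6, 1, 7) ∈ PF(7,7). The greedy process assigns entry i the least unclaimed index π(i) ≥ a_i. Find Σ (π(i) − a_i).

Σπ(i) = 1+…+7 = 28; Σa = 1+3+1+4+6+1+7 = 23; disp = 28−23 = 5.

5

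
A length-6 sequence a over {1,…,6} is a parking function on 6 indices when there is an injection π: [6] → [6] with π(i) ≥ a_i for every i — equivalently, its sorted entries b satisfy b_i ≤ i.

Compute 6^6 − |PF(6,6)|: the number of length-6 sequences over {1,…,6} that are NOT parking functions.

29849

|PF(6,6)| = (6+1−6)·(6+1)^{6−1} = 1 · 16807 = 16807 (Pollak)
Check (5,4,6,4,4,4) → sorted (4,4,4,4,5,6): b_1=4>1, not a PF.
So 46656 − 16807 = 29849 fail.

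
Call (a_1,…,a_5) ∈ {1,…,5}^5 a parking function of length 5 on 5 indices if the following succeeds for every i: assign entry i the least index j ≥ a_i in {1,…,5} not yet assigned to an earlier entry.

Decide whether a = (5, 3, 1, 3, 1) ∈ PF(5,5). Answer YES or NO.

Sorted: b = (1, 1, 3, 3, 5).
  b_1=1 ≤ 1
  b_2=1 ≤ 2
  b_3=3 ≤ 3
  b_4=3 ≤ 4
  b_5=5 ≤ 5
All bounds hold ⇒ YES

YES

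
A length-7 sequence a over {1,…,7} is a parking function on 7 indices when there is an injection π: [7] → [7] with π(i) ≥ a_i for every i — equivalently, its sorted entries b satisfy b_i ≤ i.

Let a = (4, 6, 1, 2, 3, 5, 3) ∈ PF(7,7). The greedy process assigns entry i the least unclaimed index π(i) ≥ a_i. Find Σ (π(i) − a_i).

Σπ = 7·8/2 = 28 (π permutes [7]); Σa = 4+6+1+2+3+5+3 = 24; disp = 28−24 = 4.

4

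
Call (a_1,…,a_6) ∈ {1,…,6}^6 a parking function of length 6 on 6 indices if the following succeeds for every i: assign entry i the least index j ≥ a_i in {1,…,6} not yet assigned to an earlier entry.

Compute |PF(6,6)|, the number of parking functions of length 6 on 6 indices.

16807

Count = (6−6+1)·(6+1)^(6−1) = 1×16807 = 16807 (Konheim–Weiss)
One tuple (1,3,3,2,3,2) → sorted (1,2,2,3,3,3): b_i ≤ i ∀i, a PF.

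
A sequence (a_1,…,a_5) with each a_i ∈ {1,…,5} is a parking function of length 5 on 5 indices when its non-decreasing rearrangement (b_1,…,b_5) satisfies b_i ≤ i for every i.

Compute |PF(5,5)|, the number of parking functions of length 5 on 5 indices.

1296

|PF(5,5)| = (5+1−5)·(5+1)^{5−1} = 1 · 1296 = 1296 [KW]
Check (5,4,1,2,1) → sorted (1,1,2,4,5): b_i ≤ i ∀i, a PF.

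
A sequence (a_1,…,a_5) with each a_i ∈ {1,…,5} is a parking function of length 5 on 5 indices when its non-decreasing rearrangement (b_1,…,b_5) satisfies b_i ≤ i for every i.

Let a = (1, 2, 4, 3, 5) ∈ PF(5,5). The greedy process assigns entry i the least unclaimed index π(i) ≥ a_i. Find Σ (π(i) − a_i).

0

Σπ = 5·6/2 = 15 (π permutes [5]); Σa = 1+2+4+3+5 = 15; disp = 15−15 = 0.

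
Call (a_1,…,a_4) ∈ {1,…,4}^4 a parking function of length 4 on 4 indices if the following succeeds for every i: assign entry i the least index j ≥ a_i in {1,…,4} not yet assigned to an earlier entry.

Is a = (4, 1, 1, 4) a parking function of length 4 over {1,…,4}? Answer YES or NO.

NO

Order a: b = (1, 1, 4, 4).
  b_1=1 ≤ 1
  b_2=1 ≤ 2
  b_3=4 > 3
  fails at i=3 ⇒ NO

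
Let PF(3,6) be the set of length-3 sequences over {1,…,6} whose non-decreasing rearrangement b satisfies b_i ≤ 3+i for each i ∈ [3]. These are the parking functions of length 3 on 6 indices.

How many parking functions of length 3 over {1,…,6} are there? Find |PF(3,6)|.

196

|PF(3,6)| = (6+1−3)·(6+1)^{3−1} = 4·49 = 196 (Pollak)
E.g. (4,4,5) → sorted (4,4,5): b_i ≤ 3+i ∀i, a PF.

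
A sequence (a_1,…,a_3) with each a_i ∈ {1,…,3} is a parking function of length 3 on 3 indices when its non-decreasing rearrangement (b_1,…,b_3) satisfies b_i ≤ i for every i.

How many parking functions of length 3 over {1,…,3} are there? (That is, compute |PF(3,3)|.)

16

|PF(3,3)| = (4−3)·4^(3−1) = 1×16 = 16 [KW]
Check (2,2,1) → sorted (1,2,2): b_i ≤ i ∀i, a PF.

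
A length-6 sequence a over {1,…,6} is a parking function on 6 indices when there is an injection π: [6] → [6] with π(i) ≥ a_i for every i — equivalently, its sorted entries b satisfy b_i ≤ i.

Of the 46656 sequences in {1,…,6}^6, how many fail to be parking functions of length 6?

29849

|PF(6,6)| = (7−6)·7^(6−1) = 1×16807 = 16807
One tuple (5,5,6,6,6,4) → sorted (4,5,5,6,6,6): b_1=4>1, not a PF.
6^6 − 16807 = 46656 − 16807 = 29849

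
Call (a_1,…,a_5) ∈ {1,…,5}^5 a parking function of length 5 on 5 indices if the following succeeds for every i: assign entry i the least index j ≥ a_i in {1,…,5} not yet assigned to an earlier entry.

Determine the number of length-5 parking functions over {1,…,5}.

|PF| = (5+1−5)·(5+1)^{5−1} = 1 · 1296 = 1296 (Pollak)
Example (1,1,1,4,3) → sorted (1,1,1,3,4): b_i ≤ i ∀i, a PF.

1296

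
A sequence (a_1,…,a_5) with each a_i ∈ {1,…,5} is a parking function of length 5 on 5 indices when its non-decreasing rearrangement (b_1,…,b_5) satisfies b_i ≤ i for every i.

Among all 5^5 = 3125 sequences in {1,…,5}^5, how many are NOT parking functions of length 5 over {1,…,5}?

1829

|PF| = (6−5)·6^(5−1) = 1×1296 = 1296
Check (2,2,4,2,3) → sorted (2,2,2,3,4): b_1=2>1, not a PF.
5^5 − 1296 = 3125 − 1296 = 1829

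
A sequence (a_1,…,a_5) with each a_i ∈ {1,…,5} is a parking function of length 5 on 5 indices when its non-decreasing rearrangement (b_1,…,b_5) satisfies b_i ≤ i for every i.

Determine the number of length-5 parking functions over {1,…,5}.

1296

Count = (5+1−5)·(5+1)^{5−1} = 1 · 1296 = 1296 (Pollak)
Example (3,1,3,2,2) → sorted (1,2,2,3,3): b_i ≤ i ∀i, a PF.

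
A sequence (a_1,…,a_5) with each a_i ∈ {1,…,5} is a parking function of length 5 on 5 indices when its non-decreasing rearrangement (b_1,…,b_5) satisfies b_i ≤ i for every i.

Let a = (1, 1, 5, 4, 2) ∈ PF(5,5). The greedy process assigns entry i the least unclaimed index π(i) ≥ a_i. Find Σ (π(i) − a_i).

2

Σπ = 5·6/2 = 15 (π permutes [5]); Σa = 1+1+5+4+2 = 13; disp = 15−13 = 2.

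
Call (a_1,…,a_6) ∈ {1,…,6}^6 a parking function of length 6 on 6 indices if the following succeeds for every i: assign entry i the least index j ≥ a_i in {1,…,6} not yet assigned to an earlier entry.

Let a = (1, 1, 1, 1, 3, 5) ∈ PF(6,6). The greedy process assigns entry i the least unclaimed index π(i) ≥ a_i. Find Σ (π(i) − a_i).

Σπ = 6·7/2 = 21 (π permutes [6]); Σa = 1+1+1+1+3+5 = 12; disp = 21−12 = 9.

9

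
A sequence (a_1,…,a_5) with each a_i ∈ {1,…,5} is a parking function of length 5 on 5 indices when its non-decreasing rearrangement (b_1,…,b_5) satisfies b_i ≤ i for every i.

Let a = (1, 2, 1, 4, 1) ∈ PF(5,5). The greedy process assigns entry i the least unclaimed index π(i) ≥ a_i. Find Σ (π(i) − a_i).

Σπ = 15 ({1..5} each once); Σa = 1+2+1+4+1 = 9; disp = 15−9 = 6.

6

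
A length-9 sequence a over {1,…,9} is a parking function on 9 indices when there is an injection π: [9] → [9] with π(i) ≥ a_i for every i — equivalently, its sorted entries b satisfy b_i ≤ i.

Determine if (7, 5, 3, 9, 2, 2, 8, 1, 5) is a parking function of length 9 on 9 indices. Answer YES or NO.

YES

Rearranged: b = (1, 2, 2, 3, 5, 5, 7, 8, 9).
  b_1=1 ≤ 1
  b_2=2 ≤ 2
  b_3=2 ≤ 3
  b_4=3 ≤ 4
  b_5=5 ≤ 5
  b_6=5 ≤ 6
  b_7=7 ≤ 7
  b_8=8 ≤ 8
  b_9=9 ≤ 9
All bounds hold ⇒ YES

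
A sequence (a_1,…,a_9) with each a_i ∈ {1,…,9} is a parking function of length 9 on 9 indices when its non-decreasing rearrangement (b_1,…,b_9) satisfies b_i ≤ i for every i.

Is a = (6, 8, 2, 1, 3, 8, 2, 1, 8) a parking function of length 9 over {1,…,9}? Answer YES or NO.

Order a: b = (1, 1, 2, 2, 3, 6, 8, 8, 8).
  b_1=1 ≤ 1
  b_2=1 ≤ 2
  b_3=2 ≤ 3
  b_4=2 ≤ 4
  b_5=3 ≤ 5
  b_6=6 ≤ 6
  b_7=8 > 7
  fails at i=7 ⇒ NO

NO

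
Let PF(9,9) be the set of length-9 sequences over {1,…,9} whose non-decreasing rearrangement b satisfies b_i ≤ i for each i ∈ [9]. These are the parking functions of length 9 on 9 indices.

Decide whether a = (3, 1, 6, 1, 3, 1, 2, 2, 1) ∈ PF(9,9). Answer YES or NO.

Order a: b = (1, 1, 1, 1, 2, 2, 3, 3, 6).
  b_1=1 ≤ 1
  b_2=1 ≤ 2
  b_3=1 ≤ 3
  b_4=1 ≤ 4
  b_5=2 ≤ 5
  b_6=2 ≤ 6
  b_7=3 ≤ 7
  b_8=3 ≤ 8
  b_9=6 ≤ 9
All bounds hold ⇒ YES

YES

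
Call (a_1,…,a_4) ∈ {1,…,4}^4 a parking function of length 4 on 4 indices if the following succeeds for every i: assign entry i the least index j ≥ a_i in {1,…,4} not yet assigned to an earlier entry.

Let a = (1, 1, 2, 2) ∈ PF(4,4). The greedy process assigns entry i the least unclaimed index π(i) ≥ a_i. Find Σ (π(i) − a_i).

4

Σπ = 10 ({1..4} each once); Σa = 1+1+2+2 = 6; disp = 10−6 = 4.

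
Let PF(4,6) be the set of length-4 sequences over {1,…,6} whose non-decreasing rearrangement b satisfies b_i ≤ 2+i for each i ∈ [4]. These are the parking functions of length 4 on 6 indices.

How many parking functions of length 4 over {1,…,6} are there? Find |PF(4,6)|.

|PF| = (6+1−4)·(6+1)^{4−1} = 3 · 343 = 1029 (Konheim–Weiss)
Check (6,2,5,1) → sorted (1,2,5,6): b_i ≤ 2+i ∀i, a PF.

1029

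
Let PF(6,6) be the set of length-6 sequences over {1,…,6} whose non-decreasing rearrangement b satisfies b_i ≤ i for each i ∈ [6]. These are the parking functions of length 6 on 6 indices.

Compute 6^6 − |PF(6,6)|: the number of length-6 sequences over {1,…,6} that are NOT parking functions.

|PF(6,6)| = (6−6+1)·(6+1)^(6−1) = 1 · 16807 = 16807 [KW]
E.g. (5,2,2,6,6,1) → sorted (1,2,2,5,6,6): b_4=5>4, not a PF.
6^6 − 16807 = 46656 − 16807 = 29849

29849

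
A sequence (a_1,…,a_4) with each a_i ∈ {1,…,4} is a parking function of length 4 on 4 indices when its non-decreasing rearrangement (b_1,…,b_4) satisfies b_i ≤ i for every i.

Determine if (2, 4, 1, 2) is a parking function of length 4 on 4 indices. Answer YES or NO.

YES

Order a: b = (1, 2, 2, 4).
  b_1=1 ≤ 1
  b_2=2 ≤ 2
  b_3=2 ≤ 3
  b_4=4 ≤ 4
All bounds hold ⇒ YES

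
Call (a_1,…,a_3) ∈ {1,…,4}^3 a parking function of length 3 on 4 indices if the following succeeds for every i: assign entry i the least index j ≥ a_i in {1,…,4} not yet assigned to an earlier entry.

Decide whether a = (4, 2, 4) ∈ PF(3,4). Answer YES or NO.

NO

Rearranged: b = (2, 4, 4).
  b_1=2 ≤ 2
  b_2=4 > 3
  fails at i=2 ⇒ NO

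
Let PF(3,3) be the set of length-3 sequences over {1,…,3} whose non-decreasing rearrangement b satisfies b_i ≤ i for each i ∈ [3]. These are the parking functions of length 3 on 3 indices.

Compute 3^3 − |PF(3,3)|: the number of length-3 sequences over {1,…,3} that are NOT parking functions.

11

#PF = (4−3)·4^(3−1) = 1 · 16 = 16 [KW]
E.g. (3,3,1) → sorted (1,3,3): b_2=3>2, not a PF.
3^3 − 16 = 27 − 16 = 11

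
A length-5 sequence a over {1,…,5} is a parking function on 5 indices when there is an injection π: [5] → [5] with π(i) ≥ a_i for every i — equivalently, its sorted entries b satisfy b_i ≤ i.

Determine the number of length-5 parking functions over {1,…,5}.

#PF = 1·6^4 = 1 · 1296 = 1296 (Konheim–Weiss)
Check (4,4,2,1,1) → sorted (1,1,2,4,4): b_i ≤ i ∀i, a PF.

1296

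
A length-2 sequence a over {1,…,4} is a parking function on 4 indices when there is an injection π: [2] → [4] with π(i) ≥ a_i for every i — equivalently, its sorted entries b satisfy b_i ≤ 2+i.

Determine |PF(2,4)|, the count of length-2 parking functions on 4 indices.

15

#PF = (4−2+1)·(4+1)^(2−1) = 3·5 = 15 (Konheim–Weiss)
Example (4,3) → sorted (3,4): b_i ≤ 2+i ∀i, a PF.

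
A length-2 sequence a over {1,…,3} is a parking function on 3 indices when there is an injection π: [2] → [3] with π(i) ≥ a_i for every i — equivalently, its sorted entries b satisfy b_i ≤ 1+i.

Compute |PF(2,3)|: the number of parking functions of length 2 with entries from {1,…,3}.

#PF = (3+1−2)·(3+1)^{2−1} = 2 · 4 = 8 (Pollak)
Check (2,2) → sorted (2,2): b_i ≤ 1+i ∀i, a PF.

8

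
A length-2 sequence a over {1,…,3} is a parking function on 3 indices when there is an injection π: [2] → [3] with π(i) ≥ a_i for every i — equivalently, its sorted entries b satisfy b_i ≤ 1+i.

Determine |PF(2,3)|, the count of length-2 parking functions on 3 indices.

Count = (3−2+1)·(3+1)^(2−1) = 2 · 4 = 8 (Pollak)
Example (2,1) → sorted (1,2): b_i ≤ 1+i ∀i, a PF.

8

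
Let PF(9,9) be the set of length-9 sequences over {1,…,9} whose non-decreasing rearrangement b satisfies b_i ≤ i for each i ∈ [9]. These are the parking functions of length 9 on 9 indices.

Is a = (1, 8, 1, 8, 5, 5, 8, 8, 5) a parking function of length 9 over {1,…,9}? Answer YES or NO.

NO

Rearranged: b = (1, 1, 5, 5, 5, 8, 8, 8, 8).
  b_1=1 ≤ 1
  b_2=1 ≤ 2
  b_3=5 > 3
  fails at i=3 ⇒ NO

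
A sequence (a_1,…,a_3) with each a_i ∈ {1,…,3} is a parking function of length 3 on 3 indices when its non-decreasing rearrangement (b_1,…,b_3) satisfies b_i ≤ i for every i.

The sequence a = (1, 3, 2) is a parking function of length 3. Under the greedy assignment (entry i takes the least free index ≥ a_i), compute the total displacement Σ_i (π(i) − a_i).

Σπ(i) = 1+…+3 = 6; Σa = 1+3+2 = 6; disp = 6−6 = 0.

0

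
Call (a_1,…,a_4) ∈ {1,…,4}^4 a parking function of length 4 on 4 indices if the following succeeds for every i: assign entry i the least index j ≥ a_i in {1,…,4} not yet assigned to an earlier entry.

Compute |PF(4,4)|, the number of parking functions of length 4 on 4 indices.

Count = (4+1−4)·(4+1)^{4−1} = 1×125 = 125 (Pollak)
One tuple (2,1,4,1) → sorted (1,1,2,4): b_i ≤ i ∀i, a PF.

125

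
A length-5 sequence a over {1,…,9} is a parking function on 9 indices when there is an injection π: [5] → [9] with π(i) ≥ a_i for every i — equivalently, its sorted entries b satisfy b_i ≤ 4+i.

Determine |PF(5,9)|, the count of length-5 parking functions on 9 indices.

50000

#PF = (9−5+1)·(9+1)^(5−1) = 5 · 10000 = 50000 [KW]
Check (6,6,1,2,9) → sorted (1,2,6,6,9): b_i ≤ 4+i ∀i, a PF.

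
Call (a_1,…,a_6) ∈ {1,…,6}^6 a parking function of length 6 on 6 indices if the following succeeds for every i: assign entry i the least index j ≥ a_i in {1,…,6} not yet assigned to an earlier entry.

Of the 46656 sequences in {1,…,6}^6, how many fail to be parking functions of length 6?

|PF| = (7−6)·7^(6−1) = 1×16807 = 16807 (Konheim–Weiss)
One tuple (5,6,3,6,5,5) → sorted (3,5,5,5,6,6): b_1=3>1, not a PF.
6^6 − 16807 = 46656 − 16807 = 29849

29849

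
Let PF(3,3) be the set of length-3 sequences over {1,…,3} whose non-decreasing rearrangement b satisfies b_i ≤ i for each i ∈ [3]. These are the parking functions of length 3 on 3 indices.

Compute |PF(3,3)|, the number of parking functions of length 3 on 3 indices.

16

#PF = (4−3)·4^(3−1) = 1 · 16 = 16 [KW]
One tuple (1,2,3) → sorted (1,2,3): b_i ≤ i ∀i, a PF.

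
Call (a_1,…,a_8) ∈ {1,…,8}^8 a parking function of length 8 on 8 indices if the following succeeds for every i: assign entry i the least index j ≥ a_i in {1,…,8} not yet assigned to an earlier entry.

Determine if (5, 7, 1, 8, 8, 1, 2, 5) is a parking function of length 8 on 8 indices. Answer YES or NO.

Order a: b = (1, 1, 2, 5, 5, 7, 8, 8).
  b_1=1 ≤ 1
  b_2=1 ≤ 2
  b_3=2 ≤ 3
  b_4=5 > 4
  fails at i=4 ⇒ NO

NO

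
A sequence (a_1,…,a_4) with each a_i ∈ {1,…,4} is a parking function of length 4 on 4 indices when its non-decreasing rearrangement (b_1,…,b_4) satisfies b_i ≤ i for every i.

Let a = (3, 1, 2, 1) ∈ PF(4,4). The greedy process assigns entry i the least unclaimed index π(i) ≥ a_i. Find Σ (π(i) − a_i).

Σπ = 10 ({1..4} each once); Σa = 3+1+2+1 = 7; disp = 10−7 = 3.

3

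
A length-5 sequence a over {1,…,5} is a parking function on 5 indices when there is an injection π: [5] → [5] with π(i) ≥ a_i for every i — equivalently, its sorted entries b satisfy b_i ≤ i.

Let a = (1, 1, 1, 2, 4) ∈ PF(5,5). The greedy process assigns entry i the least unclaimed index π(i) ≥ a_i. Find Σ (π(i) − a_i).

6

Σπ = 5·6/2 = 15 (π permutes [5]); Σa = 1+1+1+2+4 = 9; disp = 15−9 = 6.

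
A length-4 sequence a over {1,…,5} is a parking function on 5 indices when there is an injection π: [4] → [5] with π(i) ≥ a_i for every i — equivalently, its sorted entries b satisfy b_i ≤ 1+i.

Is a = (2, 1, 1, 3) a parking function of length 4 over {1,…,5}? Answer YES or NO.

YES

Order a: b = (1, 1, 2, 3).
  b_1=1 ≤ 2
  b_2=1 ≤ 3
  b_3=2 ≤ 4
  b_4=3 ≤ 5
All bounds hold ⇒ YES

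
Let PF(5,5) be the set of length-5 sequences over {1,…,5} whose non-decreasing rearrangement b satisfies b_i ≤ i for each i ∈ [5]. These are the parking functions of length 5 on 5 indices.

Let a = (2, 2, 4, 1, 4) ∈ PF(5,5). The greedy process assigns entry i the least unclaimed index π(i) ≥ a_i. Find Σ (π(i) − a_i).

2

Σπ = 15 ({1..5} each once); Σa = 2+2+4+1+4 = 13; disp = 15−13 = 2.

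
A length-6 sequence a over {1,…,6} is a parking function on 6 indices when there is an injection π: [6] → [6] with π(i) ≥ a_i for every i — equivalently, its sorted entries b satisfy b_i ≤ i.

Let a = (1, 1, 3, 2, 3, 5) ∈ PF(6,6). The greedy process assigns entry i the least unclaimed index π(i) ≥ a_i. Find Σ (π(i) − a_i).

6

Σπ = 21 ({1..6} each once); Σa = 1+1+3+2+3+5 = 15; disp = 21−15 = 6.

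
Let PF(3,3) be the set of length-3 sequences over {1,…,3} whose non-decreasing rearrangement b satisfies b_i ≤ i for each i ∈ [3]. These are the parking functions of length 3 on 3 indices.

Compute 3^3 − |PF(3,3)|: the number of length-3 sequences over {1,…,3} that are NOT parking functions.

11

|PF(3,3)| = (3−3+1)·(3+1)^(3−1) = 1·16 = 16 (Pollak)
Example (2,2,3) → sorted (2,2,3): b_1=2>1, not a PF.
Total 27; non-PF = 27−16 = 11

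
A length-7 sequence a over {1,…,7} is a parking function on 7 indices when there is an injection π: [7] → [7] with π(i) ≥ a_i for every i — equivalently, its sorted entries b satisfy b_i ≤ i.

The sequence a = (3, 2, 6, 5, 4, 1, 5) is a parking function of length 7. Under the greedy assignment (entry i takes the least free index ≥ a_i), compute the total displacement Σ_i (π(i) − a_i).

2

Σπ(i) = 1+…+7 = 28; Σa = 3+2+6+5+4+1+5 = 26; disp = 28−26 = 2.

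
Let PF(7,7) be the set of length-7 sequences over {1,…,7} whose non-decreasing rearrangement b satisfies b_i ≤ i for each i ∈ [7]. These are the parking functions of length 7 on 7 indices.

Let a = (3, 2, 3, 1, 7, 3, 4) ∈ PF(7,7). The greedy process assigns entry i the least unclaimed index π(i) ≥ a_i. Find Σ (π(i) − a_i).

Σπ = 7·8/2 = 28 (π permutes [7]); Σa = 3+2+3+1+7+3+4 = 23; disp = 28−23 = 5.

5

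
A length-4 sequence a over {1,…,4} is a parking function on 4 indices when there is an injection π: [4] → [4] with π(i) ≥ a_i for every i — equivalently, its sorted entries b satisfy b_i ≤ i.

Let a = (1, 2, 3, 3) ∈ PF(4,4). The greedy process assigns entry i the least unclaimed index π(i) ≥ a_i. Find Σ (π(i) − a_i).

Σπ = 4·5/2 = 10 (π permutes [4]); Σa = 1+2+3+3 = 9; disp = 10−9 = 1.

1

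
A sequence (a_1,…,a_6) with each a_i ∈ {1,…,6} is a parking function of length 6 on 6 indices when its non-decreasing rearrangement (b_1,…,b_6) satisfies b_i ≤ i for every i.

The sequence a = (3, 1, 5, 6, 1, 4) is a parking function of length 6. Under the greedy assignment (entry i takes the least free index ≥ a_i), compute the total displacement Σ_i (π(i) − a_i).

1

Σπ = 21 ({1..6} each once); Σa = 3+1+5+6+1+4 = 20; disp = 21−20 = 1.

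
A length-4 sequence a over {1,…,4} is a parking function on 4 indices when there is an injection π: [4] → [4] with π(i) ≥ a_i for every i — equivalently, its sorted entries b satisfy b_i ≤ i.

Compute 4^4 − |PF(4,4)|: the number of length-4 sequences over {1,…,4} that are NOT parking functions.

Count = (5−4)·5^(4−1) = 1 · 125 = 125
One tuple (2,4,4,4) → sorted (2,4,4,4): b_1=2>1, not a PF.
Total 256; non-PF = 256−125 = 131

131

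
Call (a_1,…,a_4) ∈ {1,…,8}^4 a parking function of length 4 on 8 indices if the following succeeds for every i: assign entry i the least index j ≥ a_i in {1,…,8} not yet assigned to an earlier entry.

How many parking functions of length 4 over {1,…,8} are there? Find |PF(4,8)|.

|PF(4,8)| = (8+1−4)·(8+1)^{4−1} = 5·729 = 3645
E.g. (1,3,7,6) → sorted (1,3,6,7): b_i ≤ 4+i ∀i, a PF.

3645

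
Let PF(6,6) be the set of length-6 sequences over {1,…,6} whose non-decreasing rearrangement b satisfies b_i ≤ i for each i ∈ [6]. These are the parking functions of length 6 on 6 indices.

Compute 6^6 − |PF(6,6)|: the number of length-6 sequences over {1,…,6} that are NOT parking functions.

29849

|PF(6,6)| = (6+1−6)·(6+1)^{6−1} = 1 · 16807 = 16807
Example (4,2,5,6,3,5) → sorted (2,3,4,5,5,6): b_1=2>1, not a PF.
So 46656 − 16807 = 29849 fail.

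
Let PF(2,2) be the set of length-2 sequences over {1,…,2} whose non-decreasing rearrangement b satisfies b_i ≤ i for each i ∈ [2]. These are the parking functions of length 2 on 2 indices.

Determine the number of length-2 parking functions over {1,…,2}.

3

Count = (3−2)·3^(2−1) = 1×3 = 3 (Pollak)
E.g. (1,1) → sorted (1,1): b_i ≤ i ∀i, a PF.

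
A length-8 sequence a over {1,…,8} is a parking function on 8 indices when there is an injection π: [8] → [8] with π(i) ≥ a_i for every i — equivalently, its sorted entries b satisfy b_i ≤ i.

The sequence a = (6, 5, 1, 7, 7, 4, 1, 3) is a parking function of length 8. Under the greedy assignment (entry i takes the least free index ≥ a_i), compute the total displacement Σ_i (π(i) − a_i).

2

Σπ = 8·9/2 = 36 (π permutes [8]); Σa = 6+5+1+7+7+4+1+3 = 34; disp = 36−34 = 2.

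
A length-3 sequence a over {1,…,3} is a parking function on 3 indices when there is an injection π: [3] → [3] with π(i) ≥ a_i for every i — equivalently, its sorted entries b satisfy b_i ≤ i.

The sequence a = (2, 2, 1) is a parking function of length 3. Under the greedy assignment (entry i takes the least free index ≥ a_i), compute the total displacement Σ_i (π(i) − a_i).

Σπ(i) = 1+…+3 = 6; Σa = 2+2+1 = 5; disp = 6−5 = 1.

1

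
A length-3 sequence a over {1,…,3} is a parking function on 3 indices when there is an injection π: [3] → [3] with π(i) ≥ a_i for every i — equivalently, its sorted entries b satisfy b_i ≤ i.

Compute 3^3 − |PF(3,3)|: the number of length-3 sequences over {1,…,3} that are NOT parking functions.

|PF| = (3+1−3)·(3+1)^{3−1} = 1·16 = 16
Example (1,3,3) → sorted (1,3,3): b_2=3>2, not a PF.
3^3 − 16 = 27 − 16 = 11

11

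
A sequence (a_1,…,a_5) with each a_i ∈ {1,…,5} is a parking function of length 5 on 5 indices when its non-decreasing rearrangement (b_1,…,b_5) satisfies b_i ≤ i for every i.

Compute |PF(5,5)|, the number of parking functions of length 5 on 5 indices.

1296

|PF| = (5−5+1)·(5+1)^(5−1) = 1×1296 = 1296 (Konheim–Weiss)
E.g. (2,1,3,3,3) → sorted (1,2,3,3,3): b_i ≤ i ∀i, a PF.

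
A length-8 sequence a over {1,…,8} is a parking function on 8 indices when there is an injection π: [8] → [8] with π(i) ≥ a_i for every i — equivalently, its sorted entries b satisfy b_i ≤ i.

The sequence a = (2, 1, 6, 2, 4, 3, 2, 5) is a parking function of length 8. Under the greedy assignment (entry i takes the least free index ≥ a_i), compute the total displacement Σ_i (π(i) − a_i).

Σπ = 36 ({1..8} each once); Σa = 2+1+6+2+4+3+2+5 = 25; disp = 36−25 = 11.

11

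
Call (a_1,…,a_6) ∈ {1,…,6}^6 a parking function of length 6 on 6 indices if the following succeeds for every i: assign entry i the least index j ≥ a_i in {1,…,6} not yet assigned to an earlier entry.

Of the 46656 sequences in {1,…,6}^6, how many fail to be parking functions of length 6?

29849

|PF| = 1·7^5 = 1·16807 = 16807 (Pollak)
Check (5,6,6,1,6,6) → sorted (1,5,6,6,6,6): b_2=5>2, not a PF.
Total 46656; non-PF = 46656−16807 = 29849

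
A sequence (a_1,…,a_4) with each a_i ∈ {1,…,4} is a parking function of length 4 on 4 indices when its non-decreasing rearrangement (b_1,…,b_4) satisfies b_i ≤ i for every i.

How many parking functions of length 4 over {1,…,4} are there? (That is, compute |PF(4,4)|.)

Count = 1·5^3 = 1 · 125 = 125 (Konheim–Weiss)
Check (3,2,1,1) → sorted (1,1,2,3): b_i ≤ i ∀i, a PF.

125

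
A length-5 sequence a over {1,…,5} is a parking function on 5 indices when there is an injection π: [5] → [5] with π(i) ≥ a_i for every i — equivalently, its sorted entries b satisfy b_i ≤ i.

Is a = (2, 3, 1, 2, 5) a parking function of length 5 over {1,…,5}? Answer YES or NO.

YES

Rearranged: b = (1, 2, 2, 3, 5).
  b_1=1 ≤ 1
  b_2=2 ≤ 2
  b_3=2 ≤ 3
  b_4=3 ≤ 4
  b_5=5 ≤ 5
All bounds hold ⇒ YES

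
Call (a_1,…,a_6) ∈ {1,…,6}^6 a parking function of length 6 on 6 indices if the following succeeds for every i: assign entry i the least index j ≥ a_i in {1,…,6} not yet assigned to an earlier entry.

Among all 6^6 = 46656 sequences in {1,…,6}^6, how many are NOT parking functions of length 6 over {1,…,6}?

29849

#PF = (7−6)·7^(6−1) = 1×16807 = 16807 (Konheim–Weiss)
Check (5,4,3,4,5,5) → sorted (3,4,4,5,5,5): b_1=3>1, not a PF.
Total 46656; non-PF = 46656−16807 = 29849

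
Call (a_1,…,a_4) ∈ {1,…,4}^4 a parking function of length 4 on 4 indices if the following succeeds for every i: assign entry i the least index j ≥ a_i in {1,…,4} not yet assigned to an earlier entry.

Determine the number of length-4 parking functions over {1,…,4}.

|PF| = (4−4+1)·(4+1)^(4−1) = 1·125 = 125
E.g. (2,1,4,2) → sorted (1,2,2,4): b_i ≤ i ∀i, a PF.

125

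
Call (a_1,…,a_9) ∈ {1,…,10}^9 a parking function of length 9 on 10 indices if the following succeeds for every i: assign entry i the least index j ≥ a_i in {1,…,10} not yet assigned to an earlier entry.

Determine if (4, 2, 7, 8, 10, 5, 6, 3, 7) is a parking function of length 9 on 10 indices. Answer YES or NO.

Order a: b = (2, 3, 4, 5, 6, 7, 7, 8, 10).
  b_1=2 ≤ 2
  b_2=3 ≤ 3
  b_3=4 ≤ 4
  b_4=5 ≤ 5
  b_5=6 ≤ 6
  b_6=7 ≤ 7
  b_7=7 ≤ 8
  b_8=8 ≤ 9
  b_9=10 ≤ 10
All bounds hold ⇒ YES

YES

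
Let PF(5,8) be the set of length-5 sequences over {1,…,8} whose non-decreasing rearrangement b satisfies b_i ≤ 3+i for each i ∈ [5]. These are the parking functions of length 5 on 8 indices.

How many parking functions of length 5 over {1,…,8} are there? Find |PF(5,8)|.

26244

|PF(5,8)| = (8−5+1)·(8+1)^(5−1) = 4·6561 = 26244 (Konheim–Weiss)
E.g. (7,1,2,3,3) → sorted (1,2,3,3,7): b_i ≤ 3+i ∀i, a PF.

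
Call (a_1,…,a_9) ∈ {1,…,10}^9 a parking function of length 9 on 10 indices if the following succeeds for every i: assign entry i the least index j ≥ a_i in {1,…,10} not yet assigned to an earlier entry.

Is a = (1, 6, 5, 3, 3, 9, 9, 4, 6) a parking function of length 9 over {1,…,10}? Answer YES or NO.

Rearranged: b = (1, 3, 3, 4, 5, 6, 6, 9, 9).
  b_1=1 ≤ 2
  b_2=3 ≤ 3
  b_3=3 ≤ 4
  b_4=4 ≤ 5
  b_5=5 ≤ 6
  b_6=6 ≤ 7
  b_7=6 ≤ 8
  b_8=9 ≤ 9
  b_9=9 ≤ 10
All bounds hold ⇒ YES

YES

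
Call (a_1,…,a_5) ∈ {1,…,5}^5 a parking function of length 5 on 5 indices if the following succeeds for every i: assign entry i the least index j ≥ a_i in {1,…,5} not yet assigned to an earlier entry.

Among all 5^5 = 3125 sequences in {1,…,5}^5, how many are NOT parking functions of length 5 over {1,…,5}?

#PF = (5−5+1)·(5+1)^(5−1) = 1·1296 = 1296
Check (5,3,3,4,4) → sorted (3,3,4,4,5): b_1=3>1, not a PF.
Total 3125; non-PF = 3125−1296 = 1829

1829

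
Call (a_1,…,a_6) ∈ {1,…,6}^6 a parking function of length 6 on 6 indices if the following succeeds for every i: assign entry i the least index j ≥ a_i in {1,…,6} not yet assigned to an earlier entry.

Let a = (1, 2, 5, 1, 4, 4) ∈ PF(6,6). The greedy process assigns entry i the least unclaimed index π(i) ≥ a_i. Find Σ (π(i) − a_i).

4

Σπ = 21 ({1..6} each once); Σa = 1+2+5+1+4+4 = 17; disp = 21−17 = 4.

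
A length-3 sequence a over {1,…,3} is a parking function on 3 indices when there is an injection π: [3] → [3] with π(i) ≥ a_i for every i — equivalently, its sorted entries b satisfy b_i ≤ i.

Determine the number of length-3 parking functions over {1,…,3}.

Count = (3−3+1)·(3+1)^(3−1) = 1×16 = 16
One tuple (2,1,2) → sorted (1,2,2): b_i ≤ i ∀i, a PF.

16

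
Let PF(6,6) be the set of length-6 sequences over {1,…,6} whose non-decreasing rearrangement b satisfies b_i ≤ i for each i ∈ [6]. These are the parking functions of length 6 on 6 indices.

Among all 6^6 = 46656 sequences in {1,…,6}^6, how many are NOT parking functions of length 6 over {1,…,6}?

29849

|PF(6,6)| = (6+1−6)·(6+1)^{6−1} = 1×16807 = 16807
One tuple (3,6,4,1,5,6) → sorted (1,3,4,5,6,6): b_2=3>2, not a PF.
So 46656 − 16807 = 29849 fail.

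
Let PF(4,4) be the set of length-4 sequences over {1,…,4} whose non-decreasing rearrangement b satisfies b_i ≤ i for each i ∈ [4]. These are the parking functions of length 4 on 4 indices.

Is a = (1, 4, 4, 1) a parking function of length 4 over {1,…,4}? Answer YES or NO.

Sorted: b = (1, 1, 4, 4).
  b_1=1 ≤ 1
  b_2=1 ≤ 2
  b_3=4 > 3
  fails at i=3 ⇒ NO

NO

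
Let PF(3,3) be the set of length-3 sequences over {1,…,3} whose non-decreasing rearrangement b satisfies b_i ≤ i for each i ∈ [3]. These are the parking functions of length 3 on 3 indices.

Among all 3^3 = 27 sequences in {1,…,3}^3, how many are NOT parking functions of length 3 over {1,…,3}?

11

Count = (4−3)·4^(3−1) = 1·16 = 16
E.g. (2,3,3) → sorted (2,3,3): b_1=2>1, not a PF.
So 27 − 16 = 11 fail.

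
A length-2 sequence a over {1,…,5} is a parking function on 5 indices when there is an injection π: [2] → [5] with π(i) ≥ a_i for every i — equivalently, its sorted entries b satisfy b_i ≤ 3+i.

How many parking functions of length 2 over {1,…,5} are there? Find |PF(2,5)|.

Count = (6−2)·6^(2−1) = 4 · 6 = 24 (Konheim–Weiss)
E.g. (3,2) → sorted (2,3): b_i ≤ 3+i ∀i, a PF.

24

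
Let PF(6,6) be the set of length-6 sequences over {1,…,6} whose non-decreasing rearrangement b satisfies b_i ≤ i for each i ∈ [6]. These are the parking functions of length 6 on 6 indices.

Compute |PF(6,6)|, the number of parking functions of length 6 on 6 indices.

|PF| = (7−6)·7^(6−1) = 1 · 16807 = 16807 (Pollak)
One tuple (1,4,3,2,1,3) → sorted (1,1,2,3,3,4): b_i ≤ i ∀i, a PF.

16807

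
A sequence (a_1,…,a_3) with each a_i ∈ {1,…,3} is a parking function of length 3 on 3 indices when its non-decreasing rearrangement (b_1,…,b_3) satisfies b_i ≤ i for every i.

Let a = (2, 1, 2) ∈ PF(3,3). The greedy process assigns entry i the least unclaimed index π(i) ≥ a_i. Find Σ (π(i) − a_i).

Σπ = 3·4/2 = 6 (π permutes [3]); Σa = 2+1+2 = 5; disp = 6−5 = 1.

1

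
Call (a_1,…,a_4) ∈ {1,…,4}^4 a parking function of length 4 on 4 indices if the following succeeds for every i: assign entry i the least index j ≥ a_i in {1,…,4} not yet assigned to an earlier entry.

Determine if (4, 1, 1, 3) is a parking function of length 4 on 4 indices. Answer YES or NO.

Order a: b = (1, 1, 3, 4).
  b_1=1 ≤ 1
  b_2=1 ≤ 2
  b_3=3 ≤ 3
  b_4=4 ≤ 4
All bounds hold ⇒ YES

YES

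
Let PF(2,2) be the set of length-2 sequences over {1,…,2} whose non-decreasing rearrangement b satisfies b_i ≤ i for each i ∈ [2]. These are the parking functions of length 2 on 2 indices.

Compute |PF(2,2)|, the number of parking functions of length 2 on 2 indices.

Count = (2+1−2)·(2+1)^{2−1} = 1·3 = 3 (Konheim–Weiss)
E.g. (1,1) → sorted (1,1): b_i ≤ i ∀i, a PF.

3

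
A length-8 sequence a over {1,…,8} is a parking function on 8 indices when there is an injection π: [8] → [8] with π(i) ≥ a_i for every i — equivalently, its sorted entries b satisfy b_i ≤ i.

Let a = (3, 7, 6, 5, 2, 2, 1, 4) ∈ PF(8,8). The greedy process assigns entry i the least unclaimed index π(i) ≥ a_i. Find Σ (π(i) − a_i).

Σπ(i) = 1+…+8 = 36; Σa = 3+7+6+5+2+2+1+4 = 30; disp = 36−30 = 6.

6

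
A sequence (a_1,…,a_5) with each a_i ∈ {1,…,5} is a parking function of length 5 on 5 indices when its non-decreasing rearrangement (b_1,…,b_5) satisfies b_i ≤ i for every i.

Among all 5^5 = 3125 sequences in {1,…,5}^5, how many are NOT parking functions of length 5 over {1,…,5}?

|PF| = (5−5+1)·(5+1)^(5−1) = 1·1296 = 1296 [KW]
One tuple (4,4,4,3,1) → sorted (1,3,4,4,4): b_2=3>2, not a PF.
Total 3125; non-PF = 3125−1296 = 1829

1829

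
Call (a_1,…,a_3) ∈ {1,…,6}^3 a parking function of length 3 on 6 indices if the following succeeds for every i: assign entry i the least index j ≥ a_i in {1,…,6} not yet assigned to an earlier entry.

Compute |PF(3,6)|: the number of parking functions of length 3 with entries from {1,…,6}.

Count = (7−3)·7^(3−1) = 4·49 = 196 (Pollak)
Example (2,2,5) → sorted (2,2,5): b_i ≤ 3+i ∀i, a PF.

196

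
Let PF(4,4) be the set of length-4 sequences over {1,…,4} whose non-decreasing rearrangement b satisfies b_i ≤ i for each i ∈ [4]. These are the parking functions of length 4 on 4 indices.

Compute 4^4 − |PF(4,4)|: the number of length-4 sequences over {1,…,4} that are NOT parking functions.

|PF(4,4)| = (4+1−4)·(4+1)^{4−1} = 1·125 = 125 [KW]
E.g. (2,3,3,2) → sorted (2,2,3,3): b_1=2>1, not a PF.
Total 256; non-PF = 256−125 = 131

131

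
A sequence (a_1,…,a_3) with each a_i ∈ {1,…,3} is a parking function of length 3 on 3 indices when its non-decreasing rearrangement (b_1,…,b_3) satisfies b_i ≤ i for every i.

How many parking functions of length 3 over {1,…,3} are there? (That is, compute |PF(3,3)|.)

16

|PF| = (3−3+1)·(3+1)^(3−1) = 1 · 16 = 16
E.g. (2,1,3) → sorted (1,2,3): b_i ≤ i ∀i, a PF.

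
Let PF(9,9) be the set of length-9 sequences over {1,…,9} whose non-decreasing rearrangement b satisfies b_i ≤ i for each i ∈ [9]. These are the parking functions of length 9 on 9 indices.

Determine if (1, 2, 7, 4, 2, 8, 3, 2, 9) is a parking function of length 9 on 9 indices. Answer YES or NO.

YES

Sorted: b = (1, 2, 2, 2, 3, 4, 7, 8, 9).
  b_1=1 ≤ 1
  b_2=2 ≤ 2
  b_3=2 ≤ 3
  b_4=2 ≤ 4
  b_5=3 ≤ 5
  b_6=4 ≤ 6
  b_7=7 ≤ 7
  b_8=8 ≤ 8
  b_9=9 ≤ 9
All bounds hold ⇒ YES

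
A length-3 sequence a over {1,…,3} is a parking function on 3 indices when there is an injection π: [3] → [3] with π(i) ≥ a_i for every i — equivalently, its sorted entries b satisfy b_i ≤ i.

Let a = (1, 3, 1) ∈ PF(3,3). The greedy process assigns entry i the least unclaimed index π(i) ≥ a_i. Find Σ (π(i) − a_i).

Σπ = 3·4/2 = 6 (π permutes [3]); Σa = 1+3+1 = 5; disp = 6−5 = 1.

1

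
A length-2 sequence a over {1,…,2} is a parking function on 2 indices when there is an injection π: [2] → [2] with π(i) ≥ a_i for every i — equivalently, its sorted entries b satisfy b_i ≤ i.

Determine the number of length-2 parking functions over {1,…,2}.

Count = 1·3^1 = 1·3 = 3 (Pollak)
E.g. (2,1) → sorted (1,2): b_i ≤ i ∀i, a PF.

3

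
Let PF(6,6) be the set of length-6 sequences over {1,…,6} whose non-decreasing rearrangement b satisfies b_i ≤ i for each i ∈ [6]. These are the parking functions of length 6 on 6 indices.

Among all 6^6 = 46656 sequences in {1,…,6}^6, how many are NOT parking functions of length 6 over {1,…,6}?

29849

Count = (6−6+1)·(6+1)^(6−1) = 1·16807 = 16807
Example (4,4,6,5,5,6) → sorted (4,4,5,5,6,6): b_1=4>1, not a PF.
So 46656 − 16807 = 29849 fail.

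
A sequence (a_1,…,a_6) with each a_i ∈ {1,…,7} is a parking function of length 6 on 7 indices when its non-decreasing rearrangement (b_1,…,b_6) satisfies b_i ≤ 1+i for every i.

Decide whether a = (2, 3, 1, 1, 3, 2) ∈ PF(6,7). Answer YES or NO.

Sorted: b = (1, 1, 2, 2, 3, 3).
  b_1=1 ≤ 2
  b_2=1 ≤ 3
  b_3=2 ≤ 4
  b_4=2 ≤ 5
  b_5=3 ≤ 6
  b_6=3 ≤ 7
All bounds hold ⇒ YES

YES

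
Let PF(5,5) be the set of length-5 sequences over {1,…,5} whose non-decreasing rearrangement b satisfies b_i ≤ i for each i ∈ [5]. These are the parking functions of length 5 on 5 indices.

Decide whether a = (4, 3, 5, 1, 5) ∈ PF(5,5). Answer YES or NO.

Sorted: b = (1, 3, 4, 5, 5).
  b_1=1 ≤ 1
  b_2=3 > 2
  fails at i=2 ⇒ NO

NO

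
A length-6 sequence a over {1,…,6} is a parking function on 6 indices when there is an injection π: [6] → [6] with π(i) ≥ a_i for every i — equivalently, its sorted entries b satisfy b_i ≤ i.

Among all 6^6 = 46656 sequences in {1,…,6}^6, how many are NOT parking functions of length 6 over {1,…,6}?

|PF| = (6+1−6)·(6+1)^{6−1} = 1·16807 = 16807 (Konheim–Weiss)
One tuple (6,6,6,4,4,5) → sorted (4,4,5,6,6,6): b_1=4>1, not a PF.
Total 46656; non-PF = 46656−16807 = 29849

29849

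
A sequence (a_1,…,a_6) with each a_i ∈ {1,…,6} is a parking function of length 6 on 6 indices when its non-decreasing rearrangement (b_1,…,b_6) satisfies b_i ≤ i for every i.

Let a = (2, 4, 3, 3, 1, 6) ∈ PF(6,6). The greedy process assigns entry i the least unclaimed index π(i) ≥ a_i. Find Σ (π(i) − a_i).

2

Σπ = 6·7/2 = 21 (π permutes [6]); Σa = 2+4+3+3+1+6 = 19; disp = 21−19 = 2.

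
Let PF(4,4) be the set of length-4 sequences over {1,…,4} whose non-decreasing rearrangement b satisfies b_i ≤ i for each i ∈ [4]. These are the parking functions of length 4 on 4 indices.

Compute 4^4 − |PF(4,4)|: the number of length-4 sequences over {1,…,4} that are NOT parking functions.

131

#PF = (4−4+1)·(4+1)^(4−1) = 1·125 = 125 (Pollak)
E.g. (1,4,1,4) → sorted (1,1,4,4): b_3=4>3, not a PF.
4^4 − 125 = 256 − 125 = 131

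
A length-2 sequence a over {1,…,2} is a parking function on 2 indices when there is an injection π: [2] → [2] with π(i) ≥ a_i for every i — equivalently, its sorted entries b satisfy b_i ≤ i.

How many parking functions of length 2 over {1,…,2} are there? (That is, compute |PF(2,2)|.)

Count = (2+1−2)·(2+1)^{2−1} = 1·3 = 3 (Konheim–Weiss)
Check (1,1) → sorted (1,1): b_i ≤ i ∀i, a PF.

3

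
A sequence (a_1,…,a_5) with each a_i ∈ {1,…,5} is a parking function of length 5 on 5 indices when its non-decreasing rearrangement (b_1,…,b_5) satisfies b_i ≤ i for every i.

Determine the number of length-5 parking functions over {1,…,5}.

Count = (6−5)·6^(5−1) = 1×1296 = 1296 (Konheim–Weiss)
Example (4,1,5,2,2) → sorted (1,2,2,4,5): b_i ≤ i ∀i, a PF.

1296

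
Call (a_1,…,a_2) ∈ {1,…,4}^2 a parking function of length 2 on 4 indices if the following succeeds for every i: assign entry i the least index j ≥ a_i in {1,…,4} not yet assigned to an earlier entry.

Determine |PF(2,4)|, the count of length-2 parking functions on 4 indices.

|PF| = 3·5^1 = 3 · 5 = 15 [KW]
One tuple (2,4) → sorted (2,4): b_i ≤ 2+i ∀i, a PF.

15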